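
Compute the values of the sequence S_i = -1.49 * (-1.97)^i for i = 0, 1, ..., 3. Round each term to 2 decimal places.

This is a geometric sequence.
i=0: S_0 = -1.49 * (-1.97)^0 = -1.49
i=1: S_1 = -1.49 * (-1.97)^1 ≈ 2.94
i=2: S_2 = -1.49 * (-1.97)^2 ≈ -5.78
i=3: S_3 = -1.49 * (-1.97)^3 ≈ 11.39
The first 4 terms are: [-1.49, 2.94, -5.78, 11.39]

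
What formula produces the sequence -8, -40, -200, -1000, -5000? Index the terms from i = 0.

Check ratios: -40 / -8 = 5.0
Common ratio r = 5.
First term a = -8.
Formula: S_i = -8 * 5^i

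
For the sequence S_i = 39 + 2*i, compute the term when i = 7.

S_7 = 39 + 2*7 = 39 + 14 = 53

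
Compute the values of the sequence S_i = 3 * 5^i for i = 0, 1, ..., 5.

This is a geometric sequence.
i=0: S_0 = 3 * 5^0 = 3
i=1: S_1 = 3 * 5^1 = 15
i=2: S_2 = 3 * 5^2 = 75
i=3: S_3 = 3 * 5^3 = 375
i=4: S_4 = 3 * 5^4 = 1875
i=5: S_5 = 3 * 5^5 = 9375
The first 6 terms are: [3, 15, 75, 375, 1875, 9375]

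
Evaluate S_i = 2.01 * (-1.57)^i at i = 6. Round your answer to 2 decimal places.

S_6 = 2.01 * (-1.57)^6 ≈ 2.01 * 14.9761 ≈ 30.1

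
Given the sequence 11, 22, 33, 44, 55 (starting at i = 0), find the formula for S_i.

Check differences: 22 - 11 = 11
33 - 22 = 11
Common difference d = 11.
First term a = 11.
Formula: S_i = 11 + 11*i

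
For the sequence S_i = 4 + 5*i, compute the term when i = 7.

S_7 = 4 + 5*7 = 4 + 35 = 39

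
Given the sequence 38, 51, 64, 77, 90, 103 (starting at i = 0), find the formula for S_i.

Check differences: 51 - 38 = 13
64 - 51 = 13
Common difference d = 13.
First term a = 38.
Formula: S_i = 38 + 13*i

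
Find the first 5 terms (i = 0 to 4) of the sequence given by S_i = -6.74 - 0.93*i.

This is an arithmetic sequence.
i=0: S_0 = -6.74 + -0.93*0 = -6.74
i=1: S_1 = -6.74 + -0.93*1 = -7.67
i=2: S_2 = -6.74 + -0.93*2 = -8.6
i=3: S_3 = -6.74 + -0.93*3 = -9.53
i=4: S_4 = -6.74 + -0.93*4 = -10.46
The first 5 terms are: [-6.74, -7.67, -8.6, -9.53, -10.46]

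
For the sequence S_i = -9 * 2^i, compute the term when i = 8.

S_8 = -9 * 2^8 = -9 * 256 = -2304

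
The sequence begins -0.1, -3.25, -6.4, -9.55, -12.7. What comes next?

Differences: -3.25 - -0.1 = -3.15
This is an arithmetic sequence with common difference d = -3.15.
Next term = -12.7 + -3.15 = -15.85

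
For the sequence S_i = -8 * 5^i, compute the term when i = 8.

S_8 = -8 * 5^8 = -8 * 390625 = -3125000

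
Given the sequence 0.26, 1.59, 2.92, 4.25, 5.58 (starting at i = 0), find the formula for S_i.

Check differences: 1.59 - 0.26 = 1.33
2.92 - 1.59 = 1.33
Common difference d = 1.33.
First term a = 0.26.
Formula: S_i = 0.26 + 1.33*i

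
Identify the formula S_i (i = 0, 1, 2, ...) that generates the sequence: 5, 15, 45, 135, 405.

Check ratios: 15 / 5 = 3.0
Common ratio r = 3.
First term a = 5.
Formula: S_i = 5 * 3^i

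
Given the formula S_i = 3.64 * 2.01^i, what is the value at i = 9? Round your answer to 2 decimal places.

S_9 = 3.64 * 2.01^9 ≈ 3.64 * 535.5062 ≈ 1949.24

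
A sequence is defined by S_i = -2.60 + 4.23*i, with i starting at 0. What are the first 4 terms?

This is an arithmetic sequence.
i=0: S_0 = -2.6 + 4.23*0 = -2.6
i=1: S_1 = -2.6 + 4.23*1 = 1.63
i=2: S_2 = -2.6 + 4.23*2 = 5.86
i=3: S_3 = -2.6 + 4.23*3 = 10.09
The first 4 terms are: [-2.6, 1.63, 5.86, 10.09]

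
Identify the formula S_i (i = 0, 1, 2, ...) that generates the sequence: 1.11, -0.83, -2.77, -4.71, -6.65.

Check differences: -0.83 - 1.11 = -1.94
-2.77 - -0.83 = -1.94
Common difference d = -1.94.
First term a = 1.11.
Formula: S_i = 1.11 - 1.94*i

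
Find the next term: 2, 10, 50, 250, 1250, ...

Ratios: 10 / 2 = 5.0
This is a geometric sequence with common ratio r = 5.
Next term = 1250 * 5 = 6250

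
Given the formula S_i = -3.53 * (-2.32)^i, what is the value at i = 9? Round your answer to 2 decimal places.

S_9 = -3.53 * (-2.32)^9 ≈ -3.53 * -1947.1162 ≈ 6873.32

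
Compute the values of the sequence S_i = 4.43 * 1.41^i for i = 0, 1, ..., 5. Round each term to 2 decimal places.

This is a geometric sequence.
i=0: S_0 = 4.43 * 1.41^0 = 4.43
i=1: S_1 = 4.43 * 1.41^1 ≈ 6.25
i=2: S_2 = 4.43 * 1.41^2 ≈ 8.81
i=3: S_3 = 4.43 * 1.41^3 ≈ 12.42
i=4: S_4 = 4.43 * 1.41^4 ≈ 17.51
i=5: S_5 = 4.43 * 1.41^5 ≈ 24.69
The first 6 terms are: [4.43, 6.25, 8.81, 12.42, 17.51, 24.69]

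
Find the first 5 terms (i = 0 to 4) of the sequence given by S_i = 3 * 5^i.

This is a geometric sequence.
i=0: S_0 = 3 * 5^0 = 3
i=1: S_1 = 3 * 5^1 = 15
i=2: S_2 = 3 * 5^2 = 75
i=3: S_3 = 3 * 5^3 = 375
i=4: S_4 = 3 * 5^4 = 1875
The first 5 terms are: [3, 15, 75, 375, 1875]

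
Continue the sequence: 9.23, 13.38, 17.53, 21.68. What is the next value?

Differences: 13.38 - 9.23 = 4.15
This is an arithmetic sequence with common difference d = 4.15.
Next term = 21.68 + 4.15 = 25.83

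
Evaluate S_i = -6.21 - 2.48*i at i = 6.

S_6 = -6.21 + -2.48*6 = -6.21 + -14.88 = -21.09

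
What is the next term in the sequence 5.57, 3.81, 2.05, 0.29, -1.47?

Differences: 3.81 - 5.57 = -1.76
This is an arithmetic sequence with common difference d = -1.76.
Next term = -1.47 + -1.76 = -3.23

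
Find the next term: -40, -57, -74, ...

Differences: -57 - -40 = -17
This is an arithmetic sequence with common difference d = -17.
Next term = -74 + -17 = -91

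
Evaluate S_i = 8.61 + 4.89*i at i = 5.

S_5 = 8.61 + 4.89*5 = 8.61 + 24.45 = 33.06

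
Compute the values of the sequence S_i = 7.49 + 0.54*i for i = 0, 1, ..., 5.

This is an arithmetic sequence.
i=0: S_0 = 7.49 + 0.54*0 = 7.49
i=1: S_1 = 7.49 + 0.54*1 = 8.03
i=2: S_2 = 7.49 + 0.54*2 = 8.57
i=3: S_3 = 7.49 + 0.54*3 = 9.11
i=4: S_4 = 7.49 + 0.54*4 = 9.65
i=5: S_5 = 7.49 + 0.54*5 = 10.19
The first 6 terms are: [7.49, 8.03, 8.57, 9.11, 9.65, 10.19]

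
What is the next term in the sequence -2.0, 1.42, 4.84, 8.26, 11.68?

Differences: 1.42 - -2.0 = 3.42
This is an arithmetic sequence with common difference d = 3.42.
Next term = 11.68 + 3.42 = 15.1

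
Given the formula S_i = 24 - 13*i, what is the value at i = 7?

S_7 = 24 + -13*7 = 24 + -91 = -67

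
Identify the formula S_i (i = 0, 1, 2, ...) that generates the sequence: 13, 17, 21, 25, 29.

Check differences: 17 - 13 = 4
21 - 17 = 4
Common difference d = 4.
First term a = 13.
Formula: S_i = 13 + 4*i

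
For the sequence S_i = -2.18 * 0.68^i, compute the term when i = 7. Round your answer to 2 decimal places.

S_7 = -2.18 * 0.68^7 ≈ -2.18 * 0.0672 ≈ -0.15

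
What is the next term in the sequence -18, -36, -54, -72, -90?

Differences: -36 - -18 = -18
This is an arithmetic sequence with common difference d = -18.
Next term = -90 + -18 = -108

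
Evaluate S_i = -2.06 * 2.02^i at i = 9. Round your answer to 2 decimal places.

S_9 = -2.06 * 2.02^9 ≈ -2.06 * 559.9669 ≈ -1153.53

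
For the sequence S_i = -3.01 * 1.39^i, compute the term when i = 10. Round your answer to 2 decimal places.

S_10 = -3.01 * 1.39^10 ≈ -3.01 * 26.9245 ≈ -81.04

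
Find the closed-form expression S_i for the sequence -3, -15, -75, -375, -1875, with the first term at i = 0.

Check ratios: -15 / -3 = 5.0
Common ratio r = 5.
First term a = -3.
Formula: S_i = -3 * 5^i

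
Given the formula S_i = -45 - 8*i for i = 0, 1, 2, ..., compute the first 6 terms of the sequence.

This is an arithmetic sequence.
i=0: S_0 = -45 + -8*0 = -45
i=1: S_1 = -45 + -8*1 = -53
i=2: S_2 = -45 + -8*2 = -61
i=3: S_3 = -45 + -8*3 = -69
i=4: S_4 = -45 + -8*4 = -77
i=5: S_5 = -45 + -8*5 = -85
The first 6 terms are: [-45, -53, -61, -69, -77, -85]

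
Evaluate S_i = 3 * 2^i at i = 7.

S_7 = 3 * 2^7 = 3 * 128 = 384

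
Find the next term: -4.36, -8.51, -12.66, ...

Differences: -8.51 - -4.36 = -4.15
This is an arithmetic sequence with common difference d = -4.15.
Next term = -12.66 + -4.15 = -16.81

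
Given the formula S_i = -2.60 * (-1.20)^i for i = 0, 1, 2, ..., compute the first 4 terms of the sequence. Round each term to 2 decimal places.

This is a geometric sequence.
i=0: S_0 = -2.6 * (-1.2)^0 = -2.6
i=1: S_1 = -2.6 * (-1.2)^1 = 3.12
i=2: S_2 = -2.6 * (-1.2)^2 ≈ -3.74
i=3: S_3 = -2.6 * (-1.2)^3 ≈ 4.49
The first 4 terms are: [-2.6, 3.12, -3.74, 4.49]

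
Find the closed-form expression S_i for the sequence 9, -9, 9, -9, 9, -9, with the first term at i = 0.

Check ratios: -9 / 9 = -1.0
Common ratio r = -1.
First term a = 9.
Formula: S_i = 9 * (-1)^i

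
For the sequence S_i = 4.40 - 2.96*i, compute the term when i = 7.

S_7 = 4.4 + -2.96*7 = 4.4 + -20.72 = -16.32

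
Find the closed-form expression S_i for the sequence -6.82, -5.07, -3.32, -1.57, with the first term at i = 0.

Check differences: -5.07 - -6.82 = 1.75
-3.32 - -5.07 = 1.75
Common difference d = 1.75.
First term a = -6.82.
Formula: S_i = -6.82 + 1.75*i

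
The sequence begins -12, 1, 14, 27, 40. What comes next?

Differences: 1 - -12 = 13
This is an arithmetic sequence with common difference d = 13.
Next term = 40 + 13 = 53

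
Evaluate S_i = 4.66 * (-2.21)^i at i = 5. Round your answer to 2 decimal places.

S_5 = 4.66 * (-2.21)^5 ≈ 4.66 * -52.7183 ≈ -245.67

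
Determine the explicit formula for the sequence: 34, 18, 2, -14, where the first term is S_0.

Check differences: 18 - 34 = -16
2 - 18 = -16
Common difference d = -16.
First term a = 34.
Formula: S_i = 34 - 16*i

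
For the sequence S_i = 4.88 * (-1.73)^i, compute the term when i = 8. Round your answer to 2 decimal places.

S_8 = 4.88 * (-1.73)^8 ≈ 4.88 * 80.2359 ≈ 391.55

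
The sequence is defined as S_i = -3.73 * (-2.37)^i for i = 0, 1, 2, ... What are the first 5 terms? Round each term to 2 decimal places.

This is a geometric sequence.
i=0: S_0 = -3.73 * (-2.37)^0 = -3.73
i=1: S_1 = -3.73 * (-2.37)^1 ≈ 8.84
i=2: S_2 = -3.73 * (-2.37)^2 ≈ -20.95
i=3: S_3 = -3.73 * (-2.37)^3 ≈ 49.65
i=4: S_4 = -3.73 * (-2.37)^4 ≈ -117.68
The first 5 terms are: [-3.73, 8.84, -20.95, 49.65, -117.68]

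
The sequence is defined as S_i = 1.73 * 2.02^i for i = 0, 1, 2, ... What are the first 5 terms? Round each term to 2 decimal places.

This is a geometric sequence.
i=0: S_0 = 1.73 * 2.02^0 = 1.73
i=1: S_1 = 1.73 * 2.02^1 ≈ 3.49
i=2: S_2 = 1.73 * 2.02^2 ≈ 7.06
i=3: S_3 = 1.73 * 2.02^3 ≈ 14.26
i=4: S_4 = 1.73 * 2.02^4 ≈ 28.8
The first 5 terms are: [1.73, 3.49, 7.06, 14.26, 28.8]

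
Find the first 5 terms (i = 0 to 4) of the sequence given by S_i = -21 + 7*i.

This is an arithmetic sequence.
i=0: S_0 = -21 + 7*0 = -21
i=1: S_1 = -21 + 7*1 = -14
i=2: S_2 = -21 + 7*2 = -7
i=3: S_3 = -21 + 7*3 = 0
i=4: S_4 = -21 + 7*4 = 7
The first 5 terms are: [-21, -14, -7, 0, 7]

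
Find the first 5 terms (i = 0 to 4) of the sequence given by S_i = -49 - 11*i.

This is an arithmetic sequence.
i=0: S_0 = -49 + -11*0 = -49
i=1: S_1 = -49 + -11*1 = -60
i=2: S_2 = -49 + -11*2 = -71
i=3: S_3 = -49 + -11*3 = -82
i=4: S_4 = -49 + -11*4 = -93
The first 5 terms are: [-49, -60, -71, -82, -93]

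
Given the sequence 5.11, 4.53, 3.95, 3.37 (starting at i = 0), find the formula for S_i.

Check differences: 4.53 - 5.11 = -0.58
3.95 - 4.53 = -0.58
Common difference d = -0.58.
First term a = 5.11.
Formula: S_i = 5.11 - 0.58*i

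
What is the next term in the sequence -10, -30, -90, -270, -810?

Ratios: -30 / -10 = 3.0
This is a geometric sequence with common ratio r = 3.
Next term = -810 * 3 = -2430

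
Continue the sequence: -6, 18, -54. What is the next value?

Ratios: 18 / -6 = -3.0
This is a geometric sequence with common ratio r = -3.
Next term = -54 * -3 = 162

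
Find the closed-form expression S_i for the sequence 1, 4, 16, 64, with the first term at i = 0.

Check ratios: 4 / 1 = 4.0
Common ratio r = 4.
First term a = 1.
Formula: S_i = 1 * 4^i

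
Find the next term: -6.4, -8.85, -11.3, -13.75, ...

Differences: -8.85 - -6.4 = -2.45
This is an arithmetic sequence with common difference d = -2.45.
Next term = -13.75 + -2.45 = -16.2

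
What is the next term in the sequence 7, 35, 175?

Ratios: 35 / 7 = 5.0
This is a geometric sequence with common ratio r = 5.
Next term = 175 * 5 = 875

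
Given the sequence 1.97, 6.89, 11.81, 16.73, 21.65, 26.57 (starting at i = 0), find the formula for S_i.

Check differences: 6.89 - 1.97 = 4.92
11.81 - 6.89 = 4.92
Common difference d = 4.92.
First term a = 1.97.
Formula: S_i = 1.97 + 4.92*i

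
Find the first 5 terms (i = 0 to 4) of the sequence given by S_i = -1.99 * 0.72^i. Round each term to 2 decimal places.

This is a geometric sequence.
i=0: S_0 = -1.99 * 0.72^0 = -1.99
i=1: S_1 = -1.99 * 0.72^1 ≈ -1.43
i=2: S_2 = -1.99 * 0.72^2 ≈ -1.03
i=3: S_3 = -1.99 * 0.72^3 ≈ -0.74
i=4: S_4 = -1.99 * 0.72^4 ≈ -0.53
The first 5 terms are: [-1.99, -1.43, -1.03, -0.74, -0.53]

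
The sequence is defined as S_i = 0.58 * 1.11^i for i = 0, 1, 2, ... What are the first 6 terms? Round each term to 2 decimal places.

This is a geometric sequence.
i=0: S_0 = 0.58 * 1.11^0 = 0.58
i=1: S_1 = 0.58 * 1.11^1 ≈ 0.64
i=2: S_2 = 0.58 * 1.11^2 ≈ 0.71
i=3: S_3 = 0.58 * 1.11^3 ≈ 0.79
i=4: S_4 = 0.58 * 1.11^4 ≈ 0.88
i=5: S_5 = 0.58 * 1.11^5 ≈ 0.98
The first 6 terms are: [0.58, 0.64, 0.71, 0.79, 0.88, 0.98]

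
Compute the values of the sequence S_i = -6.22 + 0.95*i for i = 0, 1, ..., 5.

This is an arithmetic sequence.
i=0: S_0 = -6.22 + 0.95*0 = -6.22
i=1: S_1 = -6.22 + 0.95*1 = -5.27
i=2: S_2 = -6.22 + 0.95*2 = -4.32
i=3: S_3 = -6.22 + 0.95*3 = -3.37
i=4: S_4 = -6.22 + 0.95*4 = -2.42
i=5: S_5 = -6.22 + 0.95*5 = -1.47
The first 6 terms are: [-6.22, -5.27, -4.32, -3.37, -2.42, -1.47]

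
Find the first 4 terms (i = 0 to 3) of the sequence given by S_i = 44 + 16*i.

This is an arithmetic sequence.
i=0: S_0 = 44 + 16*0 = 44
i=1: S_1 = 44 + 16*1 = 60
i=2: S_2 = 44 + 16*2 = 76
i=3: S_3 = 44 + 16*3 = 92
The first 4 terms are: [44, 60, 76, 92]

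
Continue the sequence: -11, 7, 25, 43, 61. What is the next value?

Differences: 7 - -11 = 18
This is an arithmetic sequence with common difference d = 18.
Next term = 61 + 18 = 79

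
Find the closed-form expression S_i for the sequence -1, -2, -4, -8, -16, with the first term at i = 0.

Check ratios: -2 / -1 = 2.0
Common ratio r = 2.
First term a = -1.
Formula: S_i = -1 * 2^i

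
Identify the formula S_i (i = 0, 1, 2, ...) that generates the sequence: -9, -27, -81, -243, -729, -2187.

Check ratios: -27 / -9 = 3.0
Common ratio r = 3.
First term a = -9.
Formula: S_i = -9 * 3^i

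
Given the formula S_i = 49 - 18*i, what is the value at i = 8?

S_8 = 49 + -18*8 = 49 + -144 = -95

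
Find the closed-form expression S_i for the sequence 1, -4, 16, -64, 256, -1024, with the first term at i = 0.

Check ratios: -4 / 1 = -4.0
Common ratio r = -4.
First term a = 1.
Formula: S_i = 1 * (-4)^i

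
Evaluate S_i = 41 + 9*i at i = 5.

S_5 = 41 + 9*5 = 41 + 45 = 86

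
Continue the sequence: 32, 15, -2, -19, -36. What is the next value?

Differences: 15 - 32 = -17
This is an arithmetic sequence with common difference d = -17.
Next term = -36 + -17 = -53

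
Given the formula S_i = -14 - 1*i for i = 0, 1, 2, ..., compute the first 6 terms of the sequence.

This is an arithmetic sequence.
i=0: S_0 = -14 + -1*0 = -14
i=1: S_1 = -14 + -1*1 = -15
i=2: S_2 = -14 + -1*2 = -16
i=3: S_3 = -14 + -1*3 = -17
i=4: S_4 = -14 + -1*4 = -18
i=5: S_5 = -14 + -1*5 = -19
The first 6 terms are: [-14, -15, -16, -17, -18, -19]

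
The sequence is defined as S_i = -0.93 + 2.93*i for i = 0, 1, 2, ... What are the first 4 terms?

This is an arithmetic sequence.
i=0: S_0 = -0.93 + 2.93*0 = -0.93
i=1: S_1 = -0.93 + 2.93*1 = 2.0
i=2: S_2 = -0.93 + 2.93*2 = 4.93
i=3: S_3 = -0.93 + 2.93*3 = 7.86
The first 4 terms are: [-0.93, 2.0, 4.93, 7.86]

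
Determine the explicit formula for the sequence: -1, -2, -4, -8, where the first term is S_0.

Check ratios: -2 / -1 = 2.0
Common ratio r = 2.
First term a = -1.
Formula: S_i = -1 * 2^i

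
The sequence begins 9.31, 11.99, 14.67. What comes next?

Differences: 11.99 - 9.31 = 2.68
This is an arithmetic sequence with common difference d = 2.68.
Next term = 14.67 + 2.68 = 17.35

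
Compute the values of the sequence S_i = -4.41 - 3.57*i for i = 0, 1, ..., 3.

This is an arithmetic sequence.
i=0: S_0 = -4.41 + -3.57*0 = -4.41
i=1: S_1 = -4.41 + -3.57*1 = -7.98
i=2: S_2 = -4.41 + -3.57*2 = -11.55
i=3: S_3 = -4.41 + -3.57*3 = -15.12
The first 4 terms are: [-4.41, -7.98, -11.55, -15.12]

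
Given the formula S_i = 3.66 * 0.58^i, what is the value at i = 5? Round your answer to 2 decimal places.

S_5 = 3.66 * 0.58^5 ≈ 3.66 * 0.0656 ≈ 0.24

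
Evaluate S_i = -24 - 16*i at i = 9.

S_9 = -24 + -16*9 = -24 + -144 = -168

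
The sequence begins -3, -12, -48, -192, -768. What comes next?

Ratios: -12 / -3 = 4.0
This is a geometric sequence with common ratio r = 4.
Next term = -768 * 4 = -3072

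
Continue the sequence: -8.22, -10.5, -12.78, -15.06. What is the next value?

Differences: -10.5 - -8.22 = -2.28
This is an arithmetic sequence with common difference d = -2.28.
Next term = -15.06 + -2.28 = -17.34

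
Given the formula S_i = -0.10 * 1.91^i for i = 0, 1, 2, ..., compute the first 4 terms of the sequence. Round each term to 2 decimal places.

This is a geometric sequence.
i=0: S_0 = -0.1 * 1.91^0 = -0.1
i=1: S_1 = -0.1 * 1.91^1 ≈ -0.19
i=2: S_2 = -0.1 * 1.91^2 ≈ -0.36
i=3: S_3 = -0.1 * 1.91^3 ≈ -0.7
The first 4 terms are: [-0.1, -0.19, -0.36, -0.7]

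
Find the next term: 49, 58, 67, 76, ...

Differences: 58 - 49 = 9
This is an arithmetic sequence with common difference d = 9.
Next term = 76 + 9 = 85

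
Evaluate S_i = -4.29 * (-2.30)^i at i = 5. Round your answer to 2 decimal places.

S_5 = -4.29 * (-2.3)^5 ≈ -4.29 * -64.3634 ≈ 276.12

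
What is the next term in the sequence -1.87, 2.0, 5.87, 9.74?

Differences: 2.0 - -1.87 = 3.87
This is an arithmetic sequence with common difference d = 3.87.
Next term = 9.74 + 3.87 = 13.61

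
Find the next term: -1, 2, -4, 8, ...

Ratios: 2 / -1 = -2.0
This is a geometric sequence with common ratio r = -2.
Next term = 8 * -2 = -16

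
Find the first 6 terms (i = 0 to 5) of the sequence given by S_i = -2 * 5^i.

This is a geometric sequence.
i=0: S_0 = -2 * 5^0 = -2
i=1: S_1 = -2 * 5^1 = -10
i=2: S_2 = -2 * 5^2 = -50
i=3: S_3 = -2 * 5^3 = -250
i=4: S_4 = -2 * 5^4 = -1250
i=5: S_5 = -2 * 5^5 = -6250
The first 6 terms are: [-2, -10, -50, -250, -1250, -6250]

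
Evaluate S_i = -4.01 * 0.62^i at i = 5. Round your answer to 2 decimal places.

S_5 = -4.01 * 0.62^5 ≈ -4.01 * 0.0916 ≈ -0.37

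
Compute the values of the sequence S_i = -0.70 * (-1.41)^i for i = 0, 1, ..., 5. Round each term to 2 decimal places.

This is a geometric sequence.
i=0: S_0 = -0.7 * (-1.41)^0 = -0.7
i=1: S_1 = -0.7 * (-1.41)^1 ≈ 0.99
i=2: S_2 = -0.7 * (-1.41)^2 ≈ -1.39
i=3: S_3 = -0.7 * (-1.41)^3 ≈ 1.96
i=4: S_4 = -0.7 * (-1.41)^4 ≈ -2.77
i=5: S_5 = -0.7 * (-1.41)^5 ≈ 3.9
The first 6 terms are: [-0.7, 0.99, -1.39, 1.96, -2.77, 3.9]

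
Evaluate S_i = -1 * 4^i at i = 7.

S_7 = -1 * 4^7 = -1 * 16384 = -16384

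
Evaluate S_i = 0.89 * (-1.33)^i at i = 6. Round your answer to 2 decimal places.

S_6 = 0.89 * (-1.33)^6 ≈ 0.89 * 5.5349 ≈ 4.93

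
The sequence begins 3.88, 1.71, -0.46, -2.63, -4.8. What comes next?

Differences: 1.71 - 3.88 = -2.17
This is an arithmetic sequence with common difference d = -2.17.
Next term = -4.8 + -2.17 = -6.97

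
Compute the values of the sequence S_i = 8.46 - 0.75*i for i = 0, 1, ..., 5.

This is an arithmetic sequence.
i=0: S_0 = 8.46 + -0.75*0 = 8.46
i=1: S_1 = 8.46 + -0.75*1 = 7.71
i=2: S_2 = 8.46 + -0.75*2 = 6.96
i=3: S_3 = 8.46 + -0.75*3 = 6.21
i=4: S_4 = 8.46 + -0.75*4 = 5.46
i=5: S_5 = 8.46 + -0.75*5 = 4.71
The first 6 terms are: [8.46, 7.71, 6.96, 6.21, 5.46, 4.71]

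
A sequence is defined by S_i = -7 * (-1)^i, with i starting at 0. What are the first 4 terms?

This is a geometric sequence.
i=0: S_0 = -7 * (-1)^0 = -7
i=1: S_1 = -7 * (-1)^1 = 7
i=2: S_2 = -7 * (-1)^2 = -7
i=3: S_3 = -7 * (-1)^3 = 7
The first 4 terms are: [-7, 7, -7, 7]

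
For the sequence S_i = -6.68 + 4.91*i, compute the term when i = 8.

S_8 = -6.68 + 4.91*8 = -6.68 + 39.28 = 32.6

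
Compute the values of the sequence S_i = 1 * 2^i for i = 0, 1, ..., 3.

This is a geometric sequence.
i=0: S_0 = 1 * 2^0 = 1
i=1: S_1 = 1 * 2^1 = 2
i=2: S_2 = 1 * 2^2 = 4
i=3: S_3 = 1 * 2^3 = 8
The first 4 terms are: [1, 2, 4, 8]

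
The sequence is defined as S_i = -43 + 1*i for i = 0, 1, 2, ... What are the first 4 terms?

This is an arithmetic sequence.
i=0: S_0 = -43 + 1*0 = -43
i=1: S_1 = -43 + 1*1 = -42
i=2: S_2 = -43 + 1*2 = -41
i=3: S_3 = -43 + 1*3 = -40
The first 4 terms are: [-43, -42, -41, -40]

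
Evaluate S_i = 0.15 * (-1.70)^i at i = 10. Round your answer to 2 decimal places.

S_10 = 0.15 * (-1.7)^10 ≈ 0.15 * 201.5994 ≈ 30.24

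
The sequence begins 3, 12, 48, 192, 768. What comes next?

Ratios: 12 / 3 = 4.0
This is a geometric sequence with common ratio r = 4.
Next term = 768 * 4 = 3072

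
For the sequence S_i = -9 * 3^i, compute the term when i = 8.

S_8 = -9 * 3^8 = -9 * 6561 = -59049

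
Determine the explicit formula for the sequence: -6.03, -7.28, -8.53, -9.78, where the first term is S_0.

Check differences: -7.28 - -6.03 = -1.25
-8.53 - -7.28 = -1.25
Common difference d = -1.25.
First term a = -6.03.
Formula: S_i = -6.03 - 1.25*i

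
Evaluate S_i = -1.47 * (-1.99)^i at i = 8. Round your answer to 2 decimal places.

S_8 = -1.47 * (-1.99)^8 ≈ -1.47 * 245.9374 ≈ -361.53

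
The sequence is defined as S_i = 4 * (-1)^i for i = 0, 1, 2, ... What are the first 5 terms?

This is a geometric sequence.
i=0: S_0 = 4 * (-1)^0 = 4
i=1: S_1 = 4 * (-1)^1 = -4
i=2: S_2 = 4 * (-1)^2 = 4
i=3: S_3 = 4 * (-1)^3 = -4
i=4: S_4 = 4 * (-1)^4 = 4
The first 5 terms are: [4, -4, 4, -4, 4]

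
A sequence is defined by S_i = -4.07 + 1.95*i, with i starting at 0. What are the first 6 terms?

This is an arithmetic sequence.
i=0: S_0 = -4.07 + 1.95*0 = -4.07
i=1: S_1 = -4.07 + 1.95*1 = -2.12
i=2: S_2 = -4.07 + 1.95*2 = -0.17
i=3: S_3 = -4.07 + 1.95*3 = 1.78
i=4: S_4 = -4.07 + 1.95*4 = 3.73
i=5: S_5 = -4.07 + 1.95*5 = 5.68
The first 6 terms are: [-4.07, -2.12, -0.17, 1.78, 3.73, 5.68]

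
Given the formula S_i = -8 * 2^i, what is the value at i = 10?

S_10 = -8 * 2^10 = -8 * 1024 = -8192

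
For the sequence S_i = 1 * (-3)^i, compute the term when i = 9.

S_9 = 1 * (-3)^9 = 1 * -19683 = -19683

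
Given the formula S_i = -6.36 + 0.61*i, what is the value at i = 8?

S_8 = -6.36 + 0.61*8 = -6.36 + 4.88 = -1.48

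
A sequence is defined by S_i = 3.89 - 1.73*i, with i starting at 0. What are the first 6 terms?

This is an arithmetic sequence.
i=0: S_0 = 3.89 + -1.73*0 = 3.89
i=1: S_1 = 3.89 + -1.73*1 = 2.16
i=2: S_2 = 3.89 + -1.73*2 = 0.43
i=3: S_3 = 3.89 + -1.73*3 = -1.3
i=4: S_4 = 3.89 + -1.73*4 = -3.03
i=5: S_5 = 3.89 + -1.73*5 = -4.76
The first 6 terms are: [3.89, 2.16, 0.43, -1.3, -3.03, -4.76]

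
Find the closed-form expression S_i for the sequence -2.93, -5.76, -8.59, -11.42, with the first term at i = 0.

Check differences: -5.76 - -2.93 = -2.83
-8.59 - -5.76 = -2.83
Common difference d = -2.83.
First term a = -2.93.
Formula: S_i = -2.93 - 2.83*i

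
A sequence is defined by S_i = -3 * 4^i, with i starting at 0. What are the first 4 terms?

This is a geometric sequence.
i=0: S_0 = -3 * 4^0 = -3
i=1: S_1 = -3 * 4^1 = -12
i=2: S_2 = -3 * 4^2 = -48
i=3: S_3 = -3 * 4^3 = -192
The first 4 terms are: [-3, -12, -48, -192]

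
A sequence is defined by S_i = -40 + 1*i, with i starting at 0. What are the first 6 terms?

This is an arithmetic sequence.
i=0: S_0 = -40 + 1*0 = -40
i=1: S_1 = -40 + 1*1 = -39
i=2: S_2 = -40 + 1*2 = -38
i=3: S_3 = -40 + 1*3 = -37
i=4: S_4 = -40 + 1*4 = -36
i=5: S_5 = -40 + 1*5 = -35
The first 6 terms are: [-40, -39, -38, -37, -36, -35]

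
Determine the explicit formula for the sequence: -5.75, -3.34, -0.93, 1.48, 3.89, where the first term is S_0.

Check differences: -3.34 - -5.75 = 2.41
-0.93 - -3.34 = 2.41
Common difference d = 2.41.
First term a = -5.75.
Formula: S_i = -5.75 + 2.41*i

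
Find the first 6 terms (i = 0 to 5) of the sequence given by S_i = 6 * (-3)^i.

This is a geometric sequence.
i=0: S_0 = 6 * (-3)^0 = 6
i=1: S_1 = 6 * (-3)^1 = -18
i=2: S_2 = 6 * (-3)^2 = 54
i=3: S_3 = 6 * (-3)^3 = -162
i=4: S_4 = 6 * (-3)^4 = 486
i=5: S_5 = 6 * (-3)^5 = -1458
The first 6 terms are: [6, -18, 54, -162, 486, -1458]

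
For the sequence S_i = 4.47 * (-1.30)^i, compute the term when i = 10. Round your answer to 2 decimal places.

S_10 = 4.47 * (-1.3)^10 ≈ 4.47 * 13.7858 ≈ 61.62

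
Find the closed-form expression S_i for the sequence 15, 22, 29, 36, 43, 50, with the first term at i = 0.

Check differences: 22 - 15 = 7
29 - 22 = 7
Common difference d = 7.
First term a = 15.
Formula: S_i = 15 + 7*i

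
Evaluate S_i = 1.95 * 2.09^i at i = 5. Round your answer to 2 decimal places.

S_5 = 1.95 * 2.09^5 ≈ 1.95 * 39.8778 ≈ 77.76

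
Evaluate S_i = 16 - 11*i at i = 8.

S_8 = 16 + -11*8 = 16 + -88 = -72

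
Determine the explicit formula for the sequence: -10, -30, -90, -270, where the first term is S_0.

Check ratios: -30 / -10 = 3.0
Common ratio r = 3.
First term a = -10.
Formula: S_i = -10 * 3^i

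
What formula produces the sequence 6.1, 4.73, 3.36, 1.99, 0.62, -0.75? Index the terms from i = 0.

Check differences: 4.73 - 6.1 = -1.37
3.36 - 4.73 = -1.37
Common difference d = -1.37.
First term a = 6.1.
Formula: S_i = 6.10 - 1.37*i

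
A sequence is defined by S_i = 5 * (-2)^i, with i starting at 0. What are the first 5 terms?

This is a geometric sequence.
i=0: S_0 = 5 * (-2)^0 = 5
i=1: S_1 = 5 * (-2)^1 = -10
i=2: S_2 = 5 * (-2)^2 = 20
i=3: S_3 = 5 * (-2)^3 = -40
i=4: S_4 = 5 * (-2)^4 = 80
The first 5 terms are: [5, -10, 20, -40, 80]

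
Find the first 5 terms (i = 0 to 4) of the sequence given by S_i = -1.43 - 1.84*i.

This is an arithmetic sequence.
i=0: S_0 = -1.43 + -1.84*0 = -1.43
i=1: S_1 = -1.43 + -1.84*1 = -3.27
i=2: S_2 = -1.43 + -1.84*2 = -5.11
i=3: S_3 = -1.43 + -1.84*3 = -6.95
i=4: S_4 = -1.43 + -1.84*4 = -8.79
The first 5 terms are: [-1.43, -3.27, -5.11, -6.95, -8.79]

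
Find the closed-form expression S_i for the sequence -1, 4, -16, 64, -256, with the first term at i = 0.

Check ratios: 4 / -1 = -4.0
Common ratio r = -4.
First term a = -1.
Formula: S_i = -1 * (-4)^i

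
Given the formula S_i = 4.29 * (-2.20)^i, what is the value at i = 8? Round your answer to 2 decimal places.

S_8 = 4.29 * (-2.2)^8 ≈ 4.29 * 548.7587 ≈ 2354.17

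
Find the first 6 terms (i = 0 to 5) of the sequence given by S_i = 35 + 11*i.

This is an arithmetic sequence.
i=0: S_0 = 35 + 11*0 = 35
i=1: S_1 = 35 + 11*1 = 46
i=2: S_2 = 35 + 11*2 = 57
i=3: S_3 = 35 + 11*3 = 68
i=4: S_4 = 35 + 11*4 = 79
i=5: S_5 = 35 + 11*5 = 90
The first 6 terms are: [35, 46, 57, 68, 79, 90]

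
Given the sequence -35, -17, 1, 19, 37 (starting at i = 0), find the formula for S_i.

Check differences: -17 - -35 = 18
1 - -17 = 18
Common difference d = 18.
First term a = -35.
Formula: S_i = -35 + 18*i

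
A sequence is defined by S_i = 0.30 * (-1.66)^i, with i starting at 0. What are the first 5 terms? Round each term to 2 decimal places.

This is a geometric sequence.
i=0: S_0 = 0.3 * (-1.66)^0 = 0.3
i=1: S_1 = 0.3 * (-1.66)^1 ≈ -0.5
i=2: S_2 = 0.3 * (-1.66)^2 ≈ 0.83
i=3: S_3 = 0.3 * (-1.66)^3 ≈ -1.37
i=4: S_4 = 0.3 * (-1.66)^4 ≈ 2.28
The first 5 terms are: [0.3, -0.5, 0.83, -1.37, 2.28]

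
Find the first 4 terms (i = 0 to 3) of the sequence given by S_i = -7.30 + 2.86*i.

This is an arithmetic sequence.
i=0: S_0 = -7.3 + 2.86*0 = -7.3
i=1: S_1 = -7.3 + 2.86*1 = -4.44
i=2: S_2 = -7.3 + 2.86*2 = -1.58
i=3: S_3 = -7.3 + 2.86*3 = 1.28
The first 4 terms are: [-7.3, -4.44, -1.58, 1.28]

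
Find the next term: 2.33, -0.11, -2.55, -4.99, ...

Differences: -0.11 - 2.33 = -2.44
This is an arithmetic sequence with common difference d = -2.44.
Next term = -4.99 + -2.44 = -7.43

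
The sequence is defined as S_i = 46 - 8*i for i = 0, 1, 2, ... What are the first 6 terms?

This is an arithmetic sequence.
i=0: S_0 = 46 + -8*0 = 46
i=1: S_1 = 46 + -8*1 = 38
i=2: S_2 = 46 + -8*2 = 30
i=3: S_3 = 46 + -8*3 = 22
i=4: S_4 = 46 + -8*4 = 14
i=5: S_5 = 46 + -8*5 = 6
The first 6 terms are: [46, 38, 30, 22, 14, 6]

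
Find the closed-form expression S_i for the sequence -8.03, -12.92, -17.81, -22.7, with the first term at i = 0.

Check differences: -12.92 - -8.03 = -4.89
-17.81 - -12.92 = -4.89
Common difference d = -4.89.
First term a = -8.03.
Formula: S_i = -8.03 - 4.89*i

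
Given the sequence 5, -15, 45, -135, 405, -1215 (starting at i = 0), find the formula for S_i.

Check ratios: -15 / 5 = -3.0
Common ratio r = -3.
First term a = 5.
Formula: S_i = 5 * (-3)^i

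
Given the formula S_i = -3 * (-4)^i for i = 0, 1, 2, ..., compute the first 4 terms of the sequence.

This is a geometric sequence.
i=0: S_0 = -3 * (-4)^0 = -3
i=1: S_1 = -3 * (-4)^1 = 12
i=2: S_2 = -3 * (-4)^2 = -48
i=3: S_3 = -3 * (-4)^3 = 192
The first 4 terms are: [-3, 12, -48, 192]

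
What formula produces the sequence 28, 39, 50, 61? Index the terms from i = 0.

Check differences: 39 - 28 = 11
50 - 39 = 11
Common difference d = 11.
First term a = 28.
Formula: S_i = 28 + 11*i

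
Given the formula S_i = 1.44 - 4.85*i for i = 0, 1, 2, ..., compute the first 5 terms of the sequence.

This is an arithmetic sequence.
i=0: S_0 = 1.44 + -4.85*0 = 1.44
i=1: S_1 = 1.44 + -4.85*1 = -3.41
i=2: S_2 = 1.44 + -4.85*2 = -8.26
i=3: S_3 = 1.44 + -4.85*3 = -13.11
i=4: S_4 = 1.44 + -4.85*4 = -17.96
The first 5 terms are: [1.44, -3.41, -8.26, -13.11, -17.96]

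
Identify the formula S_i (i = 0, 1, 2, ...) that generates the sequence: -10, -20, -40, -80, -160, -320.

Check ratios: -20 / -10 = 2.0
Common ratio r = 2.
First term a = -10.
Formula: S_i = -10 * 2^i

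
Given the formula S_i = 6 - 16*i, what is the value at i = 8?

S_8 = 6 + -16*8 = 6 + -128 = -122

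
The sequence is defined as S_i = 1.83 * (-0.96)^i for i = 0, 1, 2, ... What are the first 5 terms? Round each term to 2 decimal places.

This is a geometric sequence.
i=0: S_0 = 1.83 * (-0.96)^0 = 1.83
i=1: S_1 = 1.83 * (-0.96)^1 ≈ -1.76
i=2: S_2 = 1.83 * (-0.96)^2 ≈ 1.69
i=3: S_3 = 1.83 * (-0.96)^3 ≈ -1.62
i=4: S_4 = 1.83 * (-0.96)^4 ≈ 1.55
The first 5 terms are: [1.83, -1.76, 1.69, -1.62, 1.55]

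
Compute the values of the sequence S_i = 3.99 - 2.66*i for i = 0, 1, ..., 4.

This is an arithmetic sequence.
i=0: S_0 = 3.99 + -2.66*0 = 3.99
i=1: S_1 = 3.99 + -2.66*1 = 1.33
i=2: S_2 = 3.99 + -2.66*2 = -1.33
i=3: S_3 = 3.99 + -2.66*3 = -3.99
i=4: S_4 = 3.99 + -2.66*4 = -6.65
The first 5 terms are: [3.99, 1.33, -1.33, -3.99, -6.65]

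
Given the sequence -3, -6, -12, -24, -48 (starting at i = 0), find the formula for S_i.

Check ratios: -6 / -3 = 2.0
Common ratio r = 2.
First term a = -3.
Formula: S_i = -3 * 2^i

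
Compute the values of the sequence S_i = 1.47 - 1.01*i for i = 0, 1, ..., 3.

This is an arithmetic sequence.
i=0: S_0 = 1.47 + -1.01*0 = 1.47
i=1: S_1 = 1.47 + -1.01*1 = 0.46
i=2: S_2 = 1.47 + -1.01*2 = -0.55
i=3: S_3 = 1.47 + -1.01*3 = -1.56
The first 4 terms are: [1.47, 0.46, -0.55, -1.56]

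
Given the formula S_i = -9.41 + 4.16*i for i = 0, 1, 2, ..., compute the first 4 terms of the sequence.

This is an arithmetic sequence.
i=0: S_0 = -9.41 + 4.16*0 = -9.41
i=1: S_1 = -9.41 + 4.16*1 = -5.25
i=2: S_2 = -9.41 + 4.16*2 = -1.09
i=3: S_3 = -9.41 + 4.16*3 = 3.07
The first 4 terms are: [-9.41, -5.25, -1.09, 3.07]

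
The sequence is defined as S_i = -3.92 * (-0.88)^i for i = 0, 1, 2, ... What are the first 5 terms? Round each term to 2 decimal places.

This is a geometric sequence.
i=0: S_0 = -3.92 * (-0.88)^0 = -3.92
i=1: S_1 = -3.92 * (-0.88)^1 ≈ 3.45
i=2: S_2 = -3.92 * (-0.88)^2 ≈ -3.04
i=3: S_3 = -3.92 * (-0.88)^3 ≈ 2.67
i=4: S_4 = -3.92 * (-0.88)^4 ≈ -2.35
The first 5 terms are: [-3.92, 3.45, -3.04, 2.67, -2.35]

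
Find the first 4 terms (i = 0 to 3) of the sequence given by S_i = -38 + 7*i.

This is an arithmetic sequence.
i=0: S_0 = -38 + 7*0 = -38
i=1: S_1 = -38 + 7*1 = -31
i=2: S_2 = -38 + 7*2 = -24
i=3: S_3 = -38 + 7*3 = -17
The first 4 terms are: [-38, -31, -24, -17]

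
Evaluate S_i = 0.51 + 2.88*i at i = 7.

S_7 = 0.51 + 2.88*7 = 0.51 + 20.16 = 20.67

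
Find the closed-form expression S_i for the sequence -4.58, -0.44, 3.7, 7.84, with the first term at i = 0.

Check differences: -0.44 - -4.58 = 4.14
3.7 - -0.44 = 4.14
Common difference d = 4.14.
First term a = -4.58.
Formula: S_i = -4.58 + 4.14*i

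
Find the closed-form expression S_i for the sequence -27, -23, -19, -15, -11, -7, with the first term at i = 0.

Check differences: -23 - -27 = 4
-19 - -23 = 4
Common difference d = 4.
First term a = -27.
Formula: S_i = -27 + 4*i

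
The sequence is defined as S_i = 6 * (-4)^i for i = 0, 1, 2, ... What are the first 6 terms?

This is a geometric sequence.
i=0: S_0 = 6 * (-4)^0 = 6
i=1: S_1 = 6 * (-4)^1 = -24
i=2: S_2 = 6 * (-4)^2 = 96
i=3: S_3 = 6 * (-4)^3 = -384
i=4: S_4 = 6 * (-4)^4 = 1536
i=5: S_5 = 6 * (-4)^5 = -6144
The first 6 terms are: [6, -24, 96, -384, 1536, -6144]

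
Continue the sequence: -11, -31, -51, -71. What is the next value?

Differences: -31 - -11 = -20
This is an arithmetic sequence with common difference d = -20.
Next term = -71 + -20 = -91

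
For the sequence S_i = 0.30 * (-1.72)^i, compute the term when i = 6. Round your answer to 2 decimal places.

S_6 = 0.3 * (-1.72)^6 ≈ 0.3 * 25.8923 ≈ 7.77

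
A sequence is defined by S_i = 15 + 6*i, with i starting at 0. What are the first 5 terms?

This is an arithmetic sequence.
i=0: S_0 = 15 + 6*0 = 15
i=1: S_1 = 15 + 6*1 = 21
i=2: S_2 = 15 + 6*2 = 27
i=3: S_3 = 15 + 6*3 = 33
i=4: S_4 = 15 + 6*4 = 39
The first 5 terms are: [15, 21, 27, 33, 39]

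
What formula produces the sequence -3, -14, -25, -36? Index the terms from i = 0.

Check differences: -14 - -3 = -11
-25 - -14 = -11
Common difference d = -11.
First term a = -3.
Formula: S_i = -3 - 11*i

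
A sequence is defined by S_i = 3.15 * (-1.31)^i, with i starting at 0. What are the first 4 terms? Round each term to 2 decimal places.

This is a geometric sequence.
i=0: S_0 = 3.15 * (-1.31)^0 = 3.15
i=1: S_1 = 3.15 * (-1.31)^1 ≈ -4.13
i=2: S_2 = 3.15 * (-1.31)^2 ≈ 5.41
i=3: S_3 = 3.15 * (-1.31)^3 ≈ -7.08
The first 4 terms are: [3.15, -4.13, 5.41, -7.08]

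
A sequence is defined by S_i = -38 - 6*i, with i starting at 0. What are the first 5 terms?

This is an arithmetic sequence.
i=0: S_0 = -38 + -6*0 = -38
i=1: S_1 = -38 + -6*1 = -44
i=2: S_2 = -38 + -6*2 = -50
i=3: S_3 = -38 + -6*3 = -56
i=4: S_4 = -38 + -6*4 = -62
The first 5 terms are: [-38, -44, -50, -56, -62]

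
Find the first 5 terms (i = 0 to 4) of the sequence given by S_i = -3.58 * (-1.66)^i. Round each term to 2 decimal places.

This is a geometric sequence.
i=0: S_0 = -3.58 * (-1.66)^0 = -3.58
i=1: S_1 = -3.58 * (-1.66)^1 ≈ 5.94
i=2: S_2 = -3.58 * (-1.66)^2 ≈ -9.87
i=3: S_3 = -3.58 * (-1.66)^3 ≈ 16.38
i=4: S_4 = -3.58 * (-1.66)^4 ≈ -27.18
The first 5 terms are: [-3.58, 5.94, -9.87, 16.38, -27.18]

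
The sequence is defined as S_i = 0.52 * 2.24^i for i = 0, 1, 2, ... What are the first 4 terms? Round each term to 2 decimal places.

This is a geometric sequence.
i=0: S_0 = 0.52 * 2.24^0 = 0.52
i=1: S_1 = 0.52 * 2.24^1 ≈ 1.16
i=2: S_2 = 0.52 * 2.24^2 ≈ 2.61
i=3: S_3 = 0.52 * 2.24^3 ≈ 5.84
The first 4 terms are: [0.52, 1.16, 2.61, 5.84]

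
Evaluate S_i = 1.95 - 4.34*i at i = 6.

S_6 = 1.95 + -4.34*6 = 1.95 + -26.04 = -24.09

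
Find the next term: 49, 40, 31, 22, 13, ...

Differences: 40 - 49 = -9
This is an arithmetic sequence with common difference d = -9.
Next term = 13 + -9 = 4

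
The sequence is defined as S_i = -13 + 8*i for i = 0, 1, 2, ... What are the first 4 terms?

This is an arithmetic sequence.
i=0: S_0 = -13 + 8*0 = -13
i=1: S_1 = -13 + 8*1 = -5
i=2: S_2 = -13 + 8*2 = 3
i=3: S_3 = -13 + 8*3 = 11
The first 4 terms are: [-13, -5, 3, 11]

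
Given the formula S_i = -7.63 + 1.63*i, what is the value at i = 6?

S_6 = -7.63 + 1.63*6 = -7.63 + 9.78 = 2.15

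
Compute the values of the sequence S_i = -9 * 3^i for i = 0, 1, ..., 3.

This is a geometric sequence.
i=0: S_0 = -9 * 3^0 = -9
i=1: S_1 = -9 * 3^1 = -27
i=2: S_2 = -9 * 3^2 = -81
i=3: S_3 = -9 * 3^3 = -243
The first 4 terms are: [-9, -27, -81, -243]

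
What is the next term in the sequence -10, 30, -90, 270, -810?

Ratios: 30 / -10 = -3.0
This is a geometric sequence with common ratio r = -3.
Next term = -810 * -3 = 2430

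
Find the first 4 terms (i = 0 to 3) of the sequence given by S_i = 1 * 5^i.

This is a geometric sequence.
i=0: S_0 = 1 * 5^0 = 1
i=1: S_1 = 1 * 5^1 = 5
i=2: S_2 = 1 * 5^2 = 25
i=3: S_3 = 1 * 5^3 = 125
The first 4 terms are: [1, 5, 25, 125]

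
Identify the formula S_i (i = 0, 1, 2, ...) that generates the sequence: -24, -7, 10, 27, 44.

Check differences: -7 - -24 = 17
10 - -7 = 17
Common difference d = 17.
First term a = -24.
Formula: S_i = -24 + 17*i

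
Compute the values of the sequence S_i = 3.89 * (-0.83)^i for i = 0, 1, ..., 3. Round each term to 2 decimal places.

This is a geometric sequence.
i=0: S_0 = 3.89 * (-0.83)^0 = 3.89
i=1: S_1 = 3.89 * (-0.83)^1 ≈ -3.23
i=2: S_2 = 3.89 * (-0.83)^2 ≈ 2.68
i=3: S_3 = 3.89 * (-0.83)^3 ≈ -2.22
The first 4 terms are: [3.89, -3.23, 2.68, -2.22]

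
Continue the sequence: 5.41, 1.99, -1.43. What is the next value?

Differences: 1.99 - 5.41 = -3.42
This is an arithmetic sequence with common difference d = -3.42.
Next term = -1.43 + -3.42 = -4.85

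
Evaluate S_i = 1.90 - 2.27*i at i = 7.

S_7 = 1.9 + -2.27*7 = 1.9 + -15.89 = -13.99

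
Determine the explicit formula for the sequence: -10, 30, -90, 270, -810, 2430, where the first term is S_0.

Check ratios: 30 / -10 = -3.0
Common ratio r = -3.
First term a = -10.
Formula: S_i = -10 * (-3)^i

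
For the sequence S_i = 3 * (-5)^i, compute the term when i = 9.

S_9 = 3 * (-5)^9 = 3 * -1953125 = -5859375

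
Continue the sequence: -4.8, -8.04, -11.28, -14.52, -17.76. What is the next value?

Differences: -8.04 - -4.8 = -3.24
This is an arithmetic sequence with common difference d = -3.24.
Next term = -17.76 + -3.24 = -21.0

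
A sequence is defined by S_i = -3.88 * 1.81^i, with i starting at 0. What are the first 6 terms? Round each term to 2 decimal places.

This is a geometric sequence.
i=0: S_0 = -3.88 * 1.81^0 = -3.88
i=1: S_1 = -3.88 * 1.81^1 ≈ -7.02
i=2: S_2 = -3.88 * 1.81^2 ≈ -12.71
i=3: S_3 = -3.88 * 1.81^3 ≈ -23.01
i=4: S_4 = -3.88 * 1.81^4 ≈ -41.64
i=5: S_5 = -3.88 * 1.81^5 ≈ -75.37
The first 6 terms are: [-3.88, -7.02, -12.71, -23.01, -41.64, -75.37]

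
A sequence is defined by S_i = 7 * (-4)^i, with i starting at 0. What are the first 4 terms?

This is a geometric sequence.
i=0: S_0 = 7 * (-4)^0 = 7
i=1: S_1 = 7 * (-4)^1 = -28
i=2: S_2 = 7 * (-4)^2 = 112
i=3: S_3 = 7 * (-4)^3 = -448
The first 4 terms are: [7, -28, 112, -448]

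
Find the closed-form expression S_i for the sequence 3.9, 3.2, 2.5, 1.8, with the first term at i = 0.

Check differences: 3.2 - 3.9 = -0.7
2.5 - 3.2 = -0.7
Common difference d = -0.7.
First term a = 3.9.
Formula: S_i = 3.90 - 0.70*i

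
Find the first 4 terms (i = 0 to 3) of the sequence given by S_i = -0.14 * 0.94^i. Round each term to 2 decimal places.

This is a geometric sequence.
i=0: S_0 = -0.14 * 0.94^0 = -0.14
i=1: S_1 = -0.14 * 0.94^1 ≈ -0.13
i=2: S_2 = -0.14 * 0.94^2 ≈ -0.12
i=3: S_3 = -0.14 * 0.94^3 ≈ -0.12
The first 4 terms are: [-0.14, -0.13, -0.12, -0.12]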